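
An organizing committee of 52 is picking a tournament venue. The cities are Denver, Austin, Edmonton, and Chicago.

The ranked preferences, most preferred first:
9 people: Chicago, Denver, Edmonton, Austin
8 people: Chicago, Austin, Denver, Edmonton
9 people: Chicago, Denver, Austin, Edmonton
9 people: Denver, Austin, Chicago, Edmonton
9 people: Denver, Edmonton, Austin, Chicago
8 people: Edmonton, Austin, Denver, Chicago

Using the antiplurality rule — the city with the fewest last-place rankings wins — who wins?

Last-place votes: Denver 0, Austin 9, Edmonton 26, Chicago 17.

Denver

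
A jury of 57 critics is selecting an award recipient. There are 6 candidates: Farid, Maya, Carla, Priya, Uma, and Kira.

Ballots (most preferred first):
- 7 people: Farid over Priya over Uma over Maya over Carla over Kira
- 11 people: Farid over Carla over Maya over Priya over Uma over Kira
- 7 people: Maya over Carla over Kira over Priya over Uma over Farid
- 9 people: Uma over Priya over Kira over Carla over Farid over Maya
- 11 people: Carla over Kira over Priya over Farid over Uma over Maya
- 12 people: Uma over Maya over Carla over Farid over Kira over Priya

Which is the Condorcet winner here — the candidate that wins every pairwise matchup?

Carla vs Farid: 39–18
Carla vs Maya: 31–26
Carla vs Priya: 41–16
Carla vs Uma: 29–28
Carla vs Kira: 48–9
Carla beats every other candidate.

Carla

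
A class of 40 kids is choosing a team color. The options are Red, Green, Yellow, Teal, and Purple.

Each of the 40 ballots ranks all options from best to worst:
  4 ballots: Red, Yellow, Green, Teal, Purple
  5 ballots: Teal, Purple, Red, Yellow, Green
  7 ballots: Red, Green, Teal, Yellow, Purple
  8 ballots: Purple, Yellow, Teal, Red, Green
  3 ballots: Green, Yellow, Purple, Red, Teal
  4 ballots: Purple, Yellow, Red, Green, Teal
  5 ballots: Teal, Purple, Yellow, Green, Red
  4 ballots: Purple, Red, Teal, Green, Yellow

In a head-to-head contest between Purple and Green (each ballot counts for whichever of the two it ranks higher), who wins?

Purple is ranked above Green on 26 ballots; Green above Purple on 14.

Purple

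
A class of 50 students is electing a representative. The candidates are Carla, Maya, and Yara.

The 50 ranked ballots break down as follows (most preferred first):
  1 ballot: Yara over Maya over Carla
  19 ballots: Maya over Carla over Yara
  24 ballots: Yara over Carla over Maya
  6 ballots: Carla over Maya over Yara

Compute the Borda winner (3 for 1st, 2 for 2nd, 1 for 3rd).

Carla

Carla: 1×1 + 19×2 + 24×2 + 6×3 = 105
Maya: 1×2 + 19×3 + 24×1 + 6×2 = 95
Yara: 1×3 + 19×1 + 24×3 + 6×1 = 100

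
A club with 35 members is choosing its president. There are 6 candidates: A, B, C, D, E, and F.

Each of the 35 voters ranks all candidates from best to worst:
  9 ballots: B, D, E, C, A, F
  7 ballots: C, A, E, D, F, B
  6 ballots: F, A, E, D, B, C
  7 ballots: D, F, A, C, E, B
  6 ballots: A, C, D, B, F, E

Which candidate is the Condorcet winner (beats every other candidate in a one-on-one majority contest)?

A vs B: 26–9
A vs C: 19–16
A vs D: 19–16
A vs E: 26–9
A vs F: 22–13
A beats every other candidate.

A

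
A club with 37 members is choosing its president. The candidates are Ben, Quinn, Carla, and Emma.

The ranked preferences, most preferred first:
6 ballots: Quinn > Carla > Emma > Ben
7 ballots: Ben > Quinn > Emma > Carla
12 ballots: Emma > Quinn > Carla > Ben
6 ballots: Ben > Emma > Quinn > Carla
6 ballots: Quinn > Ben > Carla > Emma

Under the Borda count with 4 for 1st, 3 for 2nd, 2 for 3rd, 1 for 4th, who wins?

Ben: 6×1 + 7×4 + 12×1 + 6×4 + 6×3 = 88
Quinn: 6×4 + 7×3 + 12×3 + 6×2 + 6×4 = 117
Carla: 6×3 + 7×1 + 12×2 + 6×1 + 6×2 = 67
Emma: 6×2 + 7×2 + 12×4 + 6×3 + 6×1 = 98

Quinn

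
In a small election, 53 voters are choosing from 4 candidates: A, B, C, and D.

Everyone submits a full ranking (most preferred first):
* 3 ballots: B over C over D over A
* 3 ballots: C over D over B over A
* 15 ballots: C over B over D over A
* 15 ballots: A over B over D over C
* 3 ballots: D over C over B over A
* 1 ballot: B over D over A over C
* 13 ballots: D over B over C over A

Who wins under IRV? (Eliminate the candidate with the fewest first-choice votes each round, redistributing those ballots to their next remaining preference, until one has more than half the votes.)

D

Round 1: A 15, B 4, C 18, D 16. B eliminated.
Round 2: A 15, C 21, D 17. A eliminated.
Round 3: C 21, D 32. D has a majority (≥27).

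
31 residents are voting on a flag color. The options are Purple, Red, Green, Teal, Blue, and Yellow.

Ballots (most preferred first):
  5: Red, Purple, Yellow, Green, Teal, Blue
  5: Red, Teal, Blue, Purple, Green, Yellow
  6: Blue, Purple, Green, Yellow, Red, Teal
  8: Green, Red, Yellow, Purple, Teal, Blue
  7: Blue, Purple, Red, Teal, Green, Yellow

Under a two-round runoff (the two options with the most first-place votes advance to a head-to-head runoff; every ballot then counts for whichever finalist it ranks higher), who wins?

Round 1 first-place votes: Purple 0, Red 10, Green 8, Teal 0, Blue 13, Yellow 0. Blue and Red advance.
Runoff: Blue is ranked above Red on 13 ballots, Red above Blue on 18.

Red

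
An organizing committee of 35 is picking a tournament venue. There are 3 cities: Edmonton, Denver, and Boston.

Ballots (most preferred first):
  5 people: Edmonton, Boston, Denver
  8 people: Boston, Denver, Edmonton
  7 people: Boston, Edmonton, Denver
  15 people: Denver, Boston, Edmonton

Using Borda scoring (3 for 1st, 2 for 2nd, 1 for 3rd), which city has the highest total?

Edmonton: 5×3 + 8×1 + 7×2 + 15×1 = 52
Denver: 5×1 + 8×2 + 7×1 + 15×3 = 73
Boston: 5×2 + 8×3 + 7×3 + 15×2 = 85

Boston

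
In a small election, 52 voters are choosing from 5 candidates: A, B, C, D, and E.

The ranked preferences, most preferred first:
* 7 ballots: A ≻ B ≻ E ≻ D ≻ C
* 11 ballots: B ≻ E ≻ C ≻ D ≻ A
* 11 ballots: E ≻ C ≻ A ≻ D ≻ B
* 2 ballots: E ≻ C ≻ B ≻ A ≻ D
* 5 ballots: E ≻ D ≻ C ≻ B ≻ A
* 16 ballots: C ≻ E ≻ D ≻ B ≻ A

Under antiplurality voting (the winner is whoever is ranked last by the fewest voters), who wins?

E

Last-place votes: A 32, B 11, C 7, D 2, E 0.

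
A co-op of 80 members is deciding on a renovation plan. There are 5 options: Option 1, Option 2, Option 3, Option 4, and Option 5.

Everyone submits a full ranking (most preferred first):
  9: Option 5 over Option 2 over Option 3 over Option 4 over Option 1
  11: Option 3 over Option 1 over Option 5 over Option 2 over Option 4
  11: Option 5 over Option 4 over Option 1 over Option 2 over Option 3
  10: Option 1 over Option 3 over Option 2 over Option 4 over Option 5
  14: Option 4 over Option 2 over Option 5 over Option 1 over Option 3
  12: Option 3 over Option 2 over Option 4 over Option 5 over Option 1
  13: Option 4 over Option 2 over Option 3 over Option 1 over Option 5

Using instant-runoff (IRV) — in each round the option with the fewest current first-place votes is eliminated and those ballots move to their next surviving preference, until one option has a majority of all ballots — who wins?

Round 1: Option 1 10, Option 2 0, Option 3 23, Option 4 27, Option 5 20. Option 2 eliminated.
Round 2: Option 1 10, Option 3 23, Option 4 27, Option 5 20. Option 1 eliminated.
Round 3: Option 3 33, Option 4 27, Option 5 20. Option 5 eliminated.
Round 4: Option 3 42, Option 4 38. Option 3 has a majority (≥41).

Option 3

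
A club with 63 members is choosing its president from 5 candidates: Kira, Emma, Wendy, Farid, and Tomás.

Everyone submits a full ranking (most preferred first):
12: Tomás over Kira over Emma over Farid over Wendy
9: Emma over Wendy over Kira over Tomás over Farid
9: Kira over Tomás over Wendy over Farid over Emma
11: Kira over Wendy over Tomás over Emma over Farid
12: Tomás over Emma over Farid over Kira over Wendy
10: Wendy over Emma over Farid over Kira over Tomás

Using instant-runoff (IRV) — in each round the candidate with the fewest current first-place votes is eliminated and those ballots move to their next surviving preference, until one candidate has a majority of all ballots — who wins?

Round 1: Kira 20, Emma 9, Wendy 10, Farid 0, Tomás 24. Farid eliminated.
Round 2: Kira 20, Emma 9, Wendy 10, Tomás 24. Emma eliminated.
Round 3: Kira 20, Wendy 19, Tomás 24. Wendy eliminated.
Round 4: Kira 39, Tomás 24. Kira has a majority (≥32).

Kira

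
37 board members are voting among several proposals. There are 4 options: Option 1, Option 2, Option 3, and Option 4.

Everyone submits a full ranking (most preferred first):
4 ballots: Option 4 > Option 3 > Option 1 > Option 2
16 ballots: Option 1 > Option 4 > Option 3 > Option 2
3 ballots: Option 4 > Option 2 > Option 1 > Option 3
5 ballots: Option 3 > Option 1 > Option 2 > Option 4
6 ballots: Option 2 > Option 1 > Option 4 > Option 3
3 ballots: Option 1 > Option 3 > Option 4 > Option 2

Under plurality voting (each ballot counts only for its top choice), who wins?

First-place votes: Option 1 19, Option 2 6, Option 3 5, Option 4 7.

Option 1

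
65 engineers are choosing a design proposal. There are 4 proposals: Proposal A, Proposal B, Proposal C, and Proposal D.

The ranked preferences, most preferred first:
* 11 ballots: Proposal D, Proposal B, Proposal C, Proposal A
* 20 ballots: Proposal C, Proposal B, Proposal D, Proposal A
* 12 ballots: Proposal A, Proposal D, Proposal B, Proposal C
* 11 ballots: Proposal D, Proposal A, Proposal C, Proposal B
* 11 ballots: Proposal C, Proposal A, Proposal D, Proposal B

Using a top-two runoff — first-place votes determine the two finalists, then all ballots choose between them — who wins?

Round 1 first-place votes: Proposal A 12, Proposal B 0, Proposal C 31, Proposal D 22. Proposal C and Proposal D advance.
Runoff: Proposal C is ranked above Proposal D on 31 ballots, Proposal D above Proposal C on 34.

Proposal D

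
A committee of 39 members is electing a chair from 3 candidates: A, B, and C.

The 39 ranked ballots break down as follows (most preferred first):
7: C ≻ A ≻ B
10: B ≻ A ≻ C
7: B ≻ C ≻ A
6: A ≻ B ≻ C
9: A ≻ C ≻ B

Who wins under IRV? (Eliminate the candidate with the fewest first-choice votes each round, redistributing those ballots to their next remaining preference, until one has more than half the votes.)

Round 1: A 15, B 17, C 7. C eliminated.
Round 2: A 22, B 17. A has a majority (≥20).

A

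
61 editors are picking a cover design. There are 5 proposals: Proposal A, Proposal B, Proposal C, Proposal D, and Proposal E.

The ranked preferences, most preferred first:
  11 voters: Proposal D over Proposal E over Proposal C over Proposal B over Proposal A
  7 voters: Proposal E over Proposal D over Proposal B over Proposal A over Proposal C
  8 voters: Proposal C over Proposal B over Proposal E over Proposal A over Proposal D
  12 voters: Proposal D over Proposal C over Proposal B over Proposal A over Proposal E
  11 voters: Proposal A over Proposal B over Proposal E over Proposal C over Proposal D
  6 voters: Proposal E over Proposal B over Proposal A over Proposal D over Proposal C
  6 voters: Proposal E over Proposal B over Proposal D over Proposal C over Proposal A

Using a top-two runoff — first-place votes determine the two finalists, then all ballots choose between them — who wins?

Proposal E

Round 1 first-place votes: Proposal A 11, Proposal B 0, Proposal C 8, Proposal D 23, Proposal E 19. Proposal D and Proposal E advance.
Runoff: Proposal D is ranked above Proposal E on 23 ballots, Proposal E above Proposal D on 38.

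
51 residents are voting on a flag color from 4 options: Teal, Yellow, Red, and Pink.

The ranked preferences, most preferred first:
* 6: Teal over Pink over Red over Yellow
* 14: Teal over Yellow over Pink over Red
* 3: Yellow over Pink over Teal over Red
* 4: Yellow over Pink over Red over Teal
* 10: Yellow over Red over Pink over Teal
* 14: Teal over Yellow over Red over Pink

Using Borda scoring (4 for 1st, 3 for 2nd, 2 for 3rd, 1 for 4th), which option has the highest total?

Yellow

Teal: 6×4 + 14×4 + 3×2 + 4×1 + 10×1 + 14×4 = 156
Yellow: 6×1 + 14×3 + 3×4 + 4×4 + 10×4 + 14×3 = 158
Red: 6×2 + 14×1 + 3×1 + 4×2 + 10×3 + 14×2 = 95
Pink: 6×3 + 14×2 + 3×3 + 4×3 + 10×2 + 14×1 = 101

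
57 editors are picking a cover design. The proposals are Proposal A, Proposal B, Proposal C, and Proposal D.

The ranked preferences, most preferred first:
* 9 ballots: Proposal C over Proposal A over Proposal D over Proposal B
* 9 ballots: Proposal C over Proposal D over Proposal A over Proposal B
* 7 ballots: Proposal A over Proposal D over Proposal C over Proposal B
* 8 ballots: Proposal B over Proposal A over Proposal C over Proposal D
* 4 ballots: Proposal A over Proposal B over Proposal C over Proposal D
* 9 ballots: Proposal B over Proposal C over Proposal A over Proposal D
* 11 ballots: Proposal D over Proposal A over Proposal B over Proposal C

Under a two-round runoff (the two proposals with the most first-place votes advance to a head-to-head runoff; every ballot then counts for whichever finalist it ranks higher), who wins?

Proposal B

Round 1 first-place votes: Proposal A 11, Proposal B 17, Proposal C 18, Proposal D 11. Proposal C and Proposal B advance.
Runoff: Proposal C is ranked above Proposal B on 25 ballots, Proposal B above Proposal C on 32.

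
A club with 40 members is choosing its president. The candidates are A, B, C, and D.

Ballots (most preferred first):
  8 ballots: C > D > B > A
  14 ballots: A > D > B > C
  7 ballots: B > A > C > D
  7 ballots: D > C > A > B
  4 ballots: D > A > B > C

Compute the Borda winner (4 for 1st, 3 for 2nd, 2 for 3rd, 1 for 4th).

D

A: 8×1 + 14×4 + 7×3 + 7×2 + 4×3 = 111
B: 8×2 + 14×2 + 7×4 + 7×1 + 4×2 = 87
C: 8×4 + 14×1 + 7×2 + 7×3 + 4×1 = 85
D: 8×3 + 14×3 + 7×1 + 7×4 + 4×4 = 117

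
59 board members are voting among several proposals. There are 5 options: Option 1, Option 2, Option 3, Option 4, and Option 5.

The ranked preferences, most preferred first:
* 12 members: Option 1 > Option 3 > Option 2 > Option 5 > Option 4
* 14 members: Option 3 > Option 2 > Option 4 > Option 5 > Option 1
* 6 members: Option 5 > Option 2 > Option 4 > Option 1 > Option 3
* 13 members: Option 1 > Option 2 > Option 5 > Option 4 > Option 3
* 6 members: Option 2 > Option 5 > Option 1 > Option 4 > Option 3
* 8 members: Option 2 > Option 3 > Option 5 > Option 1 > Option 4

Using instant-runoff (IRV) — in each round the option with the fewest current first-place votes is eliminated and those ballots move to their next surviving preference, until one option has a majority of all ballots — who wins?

Option 2

Round 1: Option 1 25, Option 2 14, Option 3 14, Option 4 0, Option 5 6. Option 4 eliminated.
Round 2: Option 1 25, Option 2 14, Option 3 14, Option 5 6. Option 5 eliminated.
Round 3: Option 1 25, Option 2 20, Option 3 14. Option 3 eliminated.
Round 4: Option 1 25, Option 2 34. Option 2 has a majority (≥30).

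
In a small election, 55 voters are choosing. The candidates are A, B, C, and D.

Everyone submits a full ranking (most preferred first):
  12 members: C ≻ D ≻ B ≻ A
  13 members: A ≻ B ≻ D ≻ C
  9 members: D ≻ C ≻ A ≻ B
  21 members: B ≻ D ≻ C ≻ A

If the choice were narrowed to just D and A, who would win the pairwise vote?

D

D is ranked above A on 42 ballots; A above D on 13.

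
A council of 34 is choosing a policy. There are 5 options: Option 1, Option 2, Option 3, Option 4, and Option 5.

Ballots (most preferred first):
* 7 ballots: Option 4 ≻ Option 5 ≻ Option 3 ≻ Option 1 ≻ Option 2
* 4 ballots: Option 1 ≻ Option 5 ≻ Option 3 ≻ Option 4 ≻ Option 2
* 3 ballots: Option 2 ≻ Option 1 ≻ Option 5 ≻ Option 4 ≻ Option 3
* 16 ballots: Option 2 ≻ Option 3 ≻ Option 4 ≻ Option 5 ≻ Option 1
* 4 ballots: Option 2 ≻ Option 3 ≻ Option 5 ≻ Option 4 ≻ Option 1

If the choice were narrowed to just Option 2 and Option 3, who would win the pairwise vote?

Option 2 is ranked above Option 3 on 23 ballots; Option 3 above Option 2 on 11.

Option 2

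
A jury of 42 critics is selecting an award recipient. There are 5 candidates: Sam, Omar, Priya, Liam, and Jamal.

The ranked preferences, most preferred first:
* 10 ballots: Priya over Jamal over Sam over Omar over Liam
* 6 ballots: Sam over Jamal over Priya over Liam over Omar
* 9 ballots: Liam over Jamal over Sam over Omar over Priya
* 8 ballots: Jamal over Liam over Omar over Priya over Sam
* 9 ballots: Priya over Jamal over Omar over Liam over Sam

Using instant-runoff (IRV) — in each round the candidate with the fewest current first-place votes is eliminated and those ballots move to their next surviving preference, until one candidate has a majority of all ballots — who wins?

Round 1: Sam 6, Omar 0, Priya 19, Liam 9, Jamal 8. Omar eliminated.
Round 2: Sam 6, Priya 19, Liam 9, Jamal 8. Sam eliminated.
Round 3: Priya 19, Liam 9, Jamal 14. Liam eliminated.
Round 4: Priya 19, Jamal 23. Jamal has a majority (≥22).

Jamal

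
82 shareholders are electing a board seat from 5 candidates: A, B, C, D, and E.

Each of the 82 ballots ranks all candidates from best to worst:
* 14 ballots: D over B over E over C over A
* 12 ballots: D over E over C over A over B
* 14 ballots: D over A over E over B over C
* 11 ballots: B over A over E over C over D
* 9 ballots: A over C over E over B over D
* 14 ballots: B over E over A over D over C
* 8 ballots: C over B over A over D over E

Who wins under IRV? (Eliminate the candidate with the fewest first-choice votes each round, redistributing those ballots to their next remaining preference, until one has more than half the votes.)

Round 1: A 9, B 25, C 8, D 40, E 0. E eliminated.
Round 2: A 9, B 25, C 8, D 40. C eliminated.
Round 3: A 9, B 33, D 40. A eliminated.
Round 4: B 42, D 40. B has a majority (≥42).

B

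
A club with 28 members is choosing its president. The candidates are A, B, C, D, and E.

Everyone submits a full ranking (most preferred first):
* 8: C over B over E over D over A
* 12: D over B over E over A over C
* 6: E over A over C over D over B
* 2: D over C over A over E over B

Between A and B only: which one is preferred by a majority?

B

A is ranked above B on 8 ballots; B above A on 20.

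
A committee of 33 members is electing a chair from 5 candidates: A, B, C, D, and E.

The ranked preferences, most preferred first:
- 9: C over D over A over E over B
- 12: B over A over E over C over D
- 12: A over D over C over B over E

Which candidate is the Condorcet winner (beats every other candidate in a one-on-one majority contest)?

A

A vs B: 21–12
A vs C: 24–9
A vs D: 24–9
A vs E: 33–0
A beats every other candidate.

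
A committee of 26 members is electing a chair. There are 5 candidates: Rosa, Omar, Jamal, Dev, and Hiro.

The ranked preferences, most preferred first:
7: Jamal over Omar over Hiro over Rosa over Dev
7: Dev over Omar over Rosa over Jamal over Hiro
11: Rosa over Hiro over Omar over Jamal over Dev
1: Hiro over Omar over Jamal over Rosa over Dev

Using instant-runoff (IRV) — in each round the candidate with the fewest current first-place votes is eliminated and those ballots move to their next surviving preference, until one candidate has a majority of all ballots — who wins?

Round 1: Rosa 11, Omar 0, Jamal 7, Dev 7, Hiro 1. Omar eliminated.
Round 2: Rosa 11, Jamal 7, Dev 7, Hiro 1. Hiro eliminated.
Round 3: Rosa 11, Jamal 8, Dev 7. Dev eliminated.
Round 4: Rosa 18, Jamal 8. Rosa has a majority (≥14).

Rosa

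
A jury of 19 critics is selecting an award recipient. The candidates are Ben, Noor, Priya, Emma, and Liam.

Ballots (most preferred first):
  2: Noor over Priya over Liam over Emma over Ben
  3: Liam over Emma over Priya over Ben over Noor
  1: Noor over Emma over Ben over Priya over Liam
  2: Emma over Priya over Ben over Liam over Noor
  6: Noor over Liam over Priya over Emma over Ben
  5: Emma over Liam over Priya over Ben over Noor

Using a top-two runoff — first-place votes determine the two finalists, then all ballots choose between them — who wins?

Round 1 first-place votes: Ben 0, Noor 9, Priya 0, Emma 7, Liam 3. Noor and Emma advance.
Runoff: Noor is ranked above Emma on 9 ballots, Emma above Noor on 10.

Emma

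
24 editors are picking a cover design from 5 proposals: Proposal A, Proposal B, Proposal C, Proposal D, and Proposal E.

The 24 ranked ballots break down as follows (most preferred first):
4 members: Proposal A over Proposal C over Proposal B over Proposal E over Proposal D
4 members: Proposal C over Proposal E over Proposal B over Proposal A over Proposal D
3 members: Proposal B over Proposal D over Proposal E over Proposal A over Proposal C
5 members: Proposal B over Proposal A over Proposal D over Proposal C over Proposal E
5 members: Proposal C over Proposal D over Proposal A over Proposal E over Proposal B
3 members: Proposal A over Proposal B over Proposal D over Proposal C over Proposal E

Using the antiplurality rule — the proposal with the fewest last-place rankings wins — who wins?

Proposal A

Last-place votes: Proposal A 0, Proposal B 5, Proposal C 3, Proposal D 8, Proposal E 8.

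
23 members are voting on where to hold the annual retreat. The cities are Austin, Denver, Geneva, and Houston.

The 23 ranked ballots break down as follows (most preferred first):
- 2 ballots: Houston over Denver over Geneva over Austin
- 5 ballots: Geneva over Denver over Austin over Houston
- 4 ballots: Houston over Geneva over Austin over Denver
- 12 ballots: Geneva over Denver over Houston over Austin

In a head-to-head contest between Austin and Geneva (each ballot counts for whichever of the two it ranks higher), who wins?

Austin is ranked above Geneva on 0 ballots; Geneva above Austin on 23.

Geneva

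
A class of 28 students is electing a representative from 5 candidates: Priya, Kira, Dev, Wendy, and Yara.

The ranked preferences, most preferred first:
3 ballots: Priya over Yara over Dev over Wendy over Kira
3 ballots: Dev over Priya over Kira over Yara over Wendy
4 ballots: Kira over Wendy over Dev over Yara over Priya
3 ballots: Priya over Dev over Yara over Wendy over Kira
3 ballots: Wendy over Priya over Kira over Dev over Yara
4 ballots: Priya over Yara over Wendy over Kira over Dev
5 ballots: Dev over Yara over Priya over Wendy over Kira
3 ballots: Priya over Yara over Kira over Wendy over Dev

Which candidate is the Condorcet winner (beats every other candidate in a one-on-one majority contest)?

Priya vs Kira: 24–4
Priya vs Dev: 16–12
Priya vs Wendy: 21–7
Priya vs Yara: 19–9
Priya beats every other candidate.

Priya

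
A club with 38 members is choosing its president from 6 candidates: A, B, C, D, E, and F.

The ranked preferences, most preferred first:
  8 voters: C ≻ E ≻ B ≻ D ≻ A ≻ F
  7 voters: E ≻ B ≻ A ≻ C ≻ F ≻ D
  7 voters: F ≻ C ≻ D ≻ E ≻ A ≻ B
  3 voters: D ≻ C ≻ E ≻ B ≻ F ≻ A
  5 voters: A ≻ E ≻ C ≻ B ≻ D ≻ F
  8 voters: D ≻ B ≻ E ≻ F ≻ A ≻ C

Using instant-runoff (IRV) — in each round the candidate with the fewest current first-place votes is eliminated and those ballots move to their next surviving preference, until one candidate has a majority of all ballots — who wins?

E

Round 1: A 5, B 0, C 8, D 11, E 7, F 7. B eliminated.
Round 2: A 5, C 8, D 11, E 7, F 7. A eliminated.
Round 3: C 8, D 11, E 12, F 7. F eliminated.
Round 4: C 15, D 11, E 12. D eliminated.
Round 5: C 18, E 20. E has a majority (≥20).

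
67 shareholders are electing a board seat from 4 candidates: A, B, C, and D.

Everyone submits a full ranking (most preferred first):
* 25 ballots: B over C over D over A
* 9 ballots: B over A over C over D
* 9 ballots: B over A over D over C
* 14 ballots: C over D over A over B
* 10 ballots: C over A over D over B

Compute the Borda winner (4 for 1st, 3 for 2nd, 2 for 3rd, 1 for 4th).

A: 25×1 + 9×3 + 9×3 + 14×2 + 10×3 = 137
B: 25×4 + 9×4 + 9×4 + 14×1 + 10×1 = 196
C: 25×3 + 9×2 + 9×1 + 14×4 + 10×4 = 198
D: 25×2 + 9×1 + 9×2 + 14×3 + 10×2 = 139

C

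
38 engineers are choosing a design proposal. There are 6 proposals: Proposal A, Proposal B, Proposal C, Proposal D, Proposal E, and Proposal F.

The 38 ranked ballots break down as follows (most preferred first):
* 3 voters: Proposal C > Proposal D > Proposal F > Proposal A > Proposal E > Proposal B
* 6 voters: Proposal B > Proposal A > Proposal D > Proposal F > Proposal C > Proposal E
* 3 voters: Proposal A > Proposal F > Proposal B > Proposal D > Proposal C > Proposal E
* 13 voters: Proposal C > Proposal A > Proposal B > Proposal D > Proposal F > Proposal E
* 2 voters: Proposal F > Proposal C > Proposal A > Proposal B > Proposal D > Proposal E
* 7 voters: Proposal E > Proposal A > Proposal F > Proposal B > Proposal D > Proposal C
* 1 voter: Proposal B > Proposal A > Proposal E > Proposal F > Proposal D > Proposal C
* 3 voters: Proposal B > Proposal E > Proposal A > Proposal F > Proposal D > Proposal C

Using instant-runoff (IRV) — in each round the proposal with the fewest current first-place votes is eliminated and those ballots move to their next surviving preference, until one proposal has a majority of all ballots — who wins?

Round 1: Proposal A 3, Proposal B 10, Proposal C 16, Proposal D 0, Proposal E 7, Proposal F 2. Proposal D eliminated.
Round 2: Proposal A 3, Proposal B 10, Proposal C 16, Proposal E 7, Proposal F 2. Proposal F eliminated.
Round 3: Proposal A 3, Proposal B 10, Proposal C 18, Proposal E 7. Proposal A eliminated.
Round 4: Proposal B 13, Proposal C 18, Proposal E 7. Proposal E eliminated.
Round 5: Proposal B 20, Proposal C 18. Proposal B has a majority (≥20).

Proposal B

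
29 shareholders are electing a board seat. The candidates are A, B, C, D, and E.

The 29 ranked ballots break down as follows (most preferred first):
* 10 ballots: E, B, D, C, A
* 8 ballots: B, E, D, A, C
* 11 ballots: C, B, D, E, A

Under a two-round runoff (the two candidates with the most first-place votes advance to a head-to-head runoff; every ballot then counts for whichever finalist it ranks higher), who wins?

E

Round 1 first-place votes: A 0, B 8, C 11, D 0, E 10. C and E advance.
Runoff: C is ranked above E on 11 ballots, E above C on 18.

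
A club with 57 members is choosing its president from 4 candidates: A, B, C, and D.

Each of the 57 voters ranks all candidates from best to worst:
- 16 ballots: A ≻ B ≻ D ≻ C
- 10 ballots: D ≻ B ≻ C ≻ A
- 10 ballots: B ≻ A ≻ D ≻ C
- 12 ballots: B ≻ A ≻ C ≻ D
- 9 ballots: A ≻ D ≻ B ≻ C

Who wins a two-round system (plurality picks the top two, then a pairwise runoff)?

Round 1 first-place votes: A 25, B 22, C 0, D 10. A and B advance.
Runoff: A is ranked above B on 25 ballots, B above A on 32.

B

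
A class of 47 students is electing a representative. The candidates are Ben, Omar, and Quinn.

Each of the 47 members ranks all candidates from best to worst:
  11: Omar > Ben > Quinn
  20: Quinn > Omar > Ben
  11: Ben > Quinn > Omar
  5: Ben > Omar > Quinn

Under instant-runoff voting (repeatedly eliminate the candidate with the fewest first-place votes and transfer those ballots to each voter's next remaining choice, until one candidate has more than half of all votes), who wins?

Round 1: Ben 16, Omar 11, Quinn 20. Omar eliminated.
Round 2: Ben 27, Quinn 20. Ben has a majority (≥24).

Ben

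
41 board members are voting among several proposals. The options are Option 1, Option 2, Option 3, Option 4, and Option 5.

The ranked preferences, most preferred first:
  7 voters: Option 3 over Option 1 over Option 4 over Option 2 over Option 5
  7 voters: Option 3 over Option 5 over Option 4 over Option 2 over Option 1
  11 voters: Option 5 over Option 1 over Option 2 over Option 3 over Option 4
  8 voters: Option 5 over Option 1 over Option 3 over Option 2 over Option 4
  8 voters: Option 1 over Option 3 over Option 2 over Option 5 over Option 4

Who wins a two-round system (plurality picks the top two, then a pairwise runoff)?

Round 1 first-place votes: Option 1 8, Option 2 0, Option 3 14, Option 4 0, Option 5 19. Option 5 and Option 3 advance.
Runoff: Option 5 is ranked above Option 3 on 19 ballots, Option 3 above Option 5 on 22.

Option 3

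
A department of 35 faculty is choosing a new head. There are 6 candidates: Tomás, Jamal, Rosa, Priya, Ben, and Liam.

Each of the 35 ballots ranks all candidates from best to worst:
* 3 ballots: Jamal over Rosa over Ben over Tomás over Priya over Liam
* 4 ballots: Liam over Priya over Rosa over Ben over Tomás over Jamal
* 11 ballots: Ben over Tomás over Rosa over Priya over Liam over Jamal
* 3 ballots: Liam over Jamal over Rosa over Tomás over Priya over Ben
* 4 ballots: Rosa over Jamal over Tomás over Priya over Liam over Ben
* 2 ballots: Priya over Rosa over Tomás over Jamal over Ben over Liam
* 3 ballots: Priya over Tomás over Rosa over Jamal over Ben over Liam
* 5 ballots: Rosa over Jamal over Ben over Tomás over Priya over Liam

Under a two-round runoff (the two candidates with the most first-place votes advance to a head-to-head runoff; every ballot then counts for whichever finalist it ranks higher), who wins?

Rosa

Round 1 first-place votes: Tomás 0, Jamal 3, Rosa 9, Priya 5, Ben 11, Liam 7. Ben and Rosa advance.
Runoff: Ben is ranked above Rosa on 11 ballots, Rosa above Ben on 24.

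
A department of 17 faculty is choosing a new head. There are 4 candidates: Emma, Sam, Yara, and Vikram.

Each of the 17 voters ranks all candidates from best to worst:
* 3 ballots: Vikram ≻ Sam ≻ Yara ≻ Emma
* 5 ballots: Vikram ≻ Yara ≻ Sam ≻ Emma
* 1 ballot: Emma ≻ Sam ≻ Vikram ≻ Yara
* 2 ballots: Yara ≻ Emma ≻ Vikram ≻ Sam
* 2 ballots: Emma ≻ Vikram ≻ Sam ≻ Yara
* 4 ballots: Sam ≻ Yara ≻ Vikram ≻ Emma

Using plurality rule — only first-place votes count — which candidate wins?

Vikram

First-place votes: Emma 3, Sam 4, Yara 2, Vikram 8.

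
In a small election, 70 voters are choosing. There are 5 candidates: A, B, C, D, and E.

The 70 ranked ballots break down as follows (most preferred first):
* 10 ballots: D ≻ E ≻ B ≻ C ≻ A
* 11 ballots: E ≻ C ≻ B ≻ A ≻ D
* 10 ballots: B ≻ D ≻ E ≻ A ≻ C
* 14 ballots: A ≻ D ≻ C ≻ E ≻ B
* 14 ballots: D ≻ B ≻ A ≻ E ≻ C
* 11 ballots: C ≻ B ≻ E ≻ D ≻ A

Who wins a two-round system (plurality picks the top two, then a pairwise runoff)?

D

Round 1 first-place votes: A 14, B 10, C 11, D 24, E 11. D and A advance.
Runoff: D is ranked above A on 45 ballots, A above D on 25.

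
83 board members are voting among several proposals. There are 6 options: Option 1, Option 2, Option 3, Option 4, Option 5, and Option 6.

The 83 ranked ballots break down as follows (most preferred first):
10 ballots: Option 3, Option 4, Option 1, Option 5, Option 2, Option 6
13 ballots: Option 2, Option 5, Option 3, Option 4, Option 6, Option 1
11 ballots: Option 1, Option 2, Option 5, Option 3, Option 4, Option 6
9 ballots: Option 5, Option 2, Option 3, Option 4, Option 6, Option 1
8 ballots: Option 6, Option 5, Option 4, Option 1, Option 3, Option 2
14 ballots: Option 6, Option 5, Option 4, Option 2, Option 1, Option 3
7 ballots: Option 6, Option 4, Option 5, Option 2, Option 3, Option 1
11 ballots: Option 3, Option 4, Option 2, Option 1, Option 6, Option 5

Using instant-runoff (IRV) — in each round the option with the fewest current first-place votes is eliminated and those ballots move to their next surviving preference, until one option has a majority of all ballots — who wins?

Option 2

Round 1: Option 1 11, Option 2 13, Option 3 21, Option 4 0, Option 5 9, Option 6 29. Option 4 eliminated.
Round 2: Option 1 11, Option 2 13, Option 3 21, Option 5 9, Option 6 29. Option 5 eliminated.
Round 3: Option 1 11, Option 2 22, Option 3 21, Option 6 29. Option 1 eliminated.
Round 4: Option 2 33, Option 3 21, Option 6 29. Option 3 eliminated.
Round 5: Option 2 54, Option 6 29. Option 2 has a majority (≥42).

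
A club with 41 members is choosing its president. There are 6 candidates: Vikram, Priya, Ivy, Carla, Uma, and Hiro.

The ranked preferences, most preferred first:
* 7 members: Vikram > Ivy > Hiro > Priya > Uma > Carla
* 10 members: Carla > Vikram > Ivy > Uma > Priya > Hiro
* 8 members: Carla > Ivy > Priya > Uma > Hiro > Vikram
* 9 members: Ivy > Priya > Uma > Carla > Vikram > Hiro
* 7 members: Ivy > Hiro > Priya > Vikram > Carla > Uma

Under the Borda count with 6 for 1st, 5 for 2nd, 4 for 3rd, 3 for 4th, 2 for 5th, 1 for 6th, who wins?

Vikram: 7×6 + 10×5 + 8×1 + 9×2 + 7×3 = 139
Priya: 7×3 + 10×2 + 8×4 + 9×5 + 7×4 = 146
Ivy: 7×5 + 10×4 + 8×5 + 9×6 + 7×6 = 211
Carla: 7×1 + 10×6 + 8×6 + 9×3 + 7×2 = 156
Uma: 7×2 + 10×3 + 8×3 + 9×4 + 7×1 = 111
Hiro: 7×4 + 10×1 + 8×2 + 9×1 + 7×5 = 98

Ivy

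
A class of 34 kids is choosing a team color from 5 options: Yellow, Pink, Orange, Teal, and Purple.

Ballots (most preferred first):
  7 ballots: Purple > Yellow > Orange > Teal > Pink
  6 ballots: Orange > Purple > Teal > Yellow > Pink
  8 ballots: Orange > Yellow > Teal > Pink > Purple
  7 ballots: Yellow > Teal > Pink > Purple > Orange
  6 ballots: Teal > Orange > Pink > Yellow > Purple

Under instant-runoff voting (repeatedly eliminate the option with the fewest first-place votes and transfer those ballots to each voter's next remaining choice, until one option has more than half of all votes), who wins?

Orange

Round 1: Yellow 7, Pink 0, Orange 14, Teal 6, Purple 7. Pink eliminated.
Round 2: Yellow 7, Orange 14, Teal 6, Purple 7. Teal eliminated.
Round 3: Yellow 7, Orange 20, Purple 7. Orange has a majority (≥18).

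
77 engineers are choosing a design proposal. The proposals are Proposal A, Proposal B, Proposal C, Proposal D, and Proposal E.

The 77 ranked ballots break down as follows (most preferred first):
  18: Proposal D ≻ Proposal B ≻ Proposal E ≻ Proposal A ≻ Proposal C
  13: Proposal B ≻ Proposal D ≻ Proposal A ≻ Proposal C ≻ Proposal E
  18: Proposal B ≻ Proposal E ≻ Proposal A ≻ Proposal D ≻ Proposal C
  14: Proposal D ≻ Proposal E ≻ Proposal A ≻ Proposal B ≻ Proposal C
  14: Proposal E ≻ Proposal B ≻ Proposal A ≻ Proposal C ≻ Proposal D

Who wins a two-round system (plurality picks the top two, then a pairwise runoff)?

Round 1 first-place votes: Proposal A 0, Proposal B 31, Proposal C 0, Proposal D 32, Proposal E 14. Proposal D and Proposal B advance.
Runoff: Proposal D is ranked above Proposal B on 32 ballots, Proposal B above Proposal D on 45.

Proposal B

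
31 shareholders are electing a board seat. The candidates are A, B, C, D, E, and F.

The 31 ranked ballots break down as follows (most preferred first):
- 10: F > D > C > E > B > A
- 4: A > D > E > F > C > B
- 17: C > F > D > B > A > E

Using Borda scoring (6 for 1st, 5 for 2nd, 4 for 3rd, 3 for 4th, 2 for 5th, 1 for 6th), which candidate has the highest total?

A: 10×1 + 4×6 + 17×2 = 68
B: 10×2 + 4×1 + 17×3 = 75
C: 10×4 + 4×2 + 17×6 = 150
D: 10×5 + 4×5 + 17×4 = 138
E: 10×3 + 4×4 + 17×1 = 63
F: 10×6 + 4×3 + 17×5 = 157

F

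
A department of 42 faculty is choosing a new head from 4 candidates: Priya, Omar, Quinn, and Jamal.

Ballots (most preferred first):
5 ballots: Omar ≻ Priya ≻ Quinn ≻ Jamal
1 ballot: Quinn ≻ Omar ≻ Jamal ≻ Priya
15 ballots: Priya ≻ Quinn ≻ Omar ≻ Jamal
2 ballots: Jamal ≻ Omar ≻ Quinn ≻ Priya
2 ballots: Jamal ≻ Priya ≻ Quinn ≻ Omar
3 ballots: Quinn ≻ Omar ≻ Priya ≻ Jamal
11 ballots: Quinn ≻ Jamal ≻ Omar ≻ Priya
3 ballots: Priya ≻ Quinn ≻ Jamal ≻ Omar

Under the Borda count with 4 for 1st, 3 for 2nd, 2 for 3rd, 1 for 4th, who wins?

Priya: 5×3 + 1×1 + 15×4 + 2×1 + 2×3 + 3×2 + 11×1 + 3×4 = 113
Omar: 5×4 + 1×3 + 15×2 + 2×3 + 2×1 + 3×3 + 11×2 + 3×1 = 95
Quinn: 5×2 + 1×4 + 15×3 + 2×2 + 2×2 + 3×4 + 11×4 + 3×3 = 132
Jamal: 5×1 + 1×2 + 15×1 + 2×4 + 2×4 + 3×1 + 11×3 + 3×2 = 80

Quinn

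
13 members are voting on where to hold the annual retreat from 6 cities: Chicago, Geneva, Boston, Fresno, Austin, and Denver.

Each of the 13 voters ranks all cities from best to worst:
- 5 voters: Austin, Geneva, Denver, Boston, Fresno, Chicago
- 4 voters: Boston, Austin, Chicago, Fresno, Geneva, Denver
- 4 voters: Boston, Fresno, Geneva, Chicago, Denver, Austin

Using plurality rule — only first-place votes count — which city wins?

First-place votes: Chicago 0, Geneva 0, Boston 8, Fresno 0, Austin 5, Denver 0.

Boston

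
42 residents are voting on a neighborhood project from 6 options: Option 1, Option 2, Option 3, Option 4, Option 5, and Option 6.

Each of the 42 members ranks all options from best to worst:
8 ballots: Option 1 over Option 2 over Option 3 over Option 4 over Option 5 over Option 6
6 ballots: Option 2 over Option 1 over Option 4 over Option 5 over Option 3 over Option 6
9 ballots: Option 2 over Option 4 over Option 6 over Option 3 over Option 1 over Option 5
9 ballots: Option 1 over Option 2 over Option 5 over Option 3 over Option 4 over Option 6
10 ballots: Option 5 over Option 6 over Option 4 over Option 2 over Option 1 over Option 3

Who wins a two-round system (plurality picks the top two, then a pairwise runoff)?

Round 1 first-place votes: Option 1 17, Option 2 15, Option 3 0, Option 4 0, Option 5 10, Option 6 0. Option 1 and Option 2 advance.
Runoff: Option 1 is ranked above Option 2 on 17 ballots, Option 2 above Option 1 on 25.

Option 2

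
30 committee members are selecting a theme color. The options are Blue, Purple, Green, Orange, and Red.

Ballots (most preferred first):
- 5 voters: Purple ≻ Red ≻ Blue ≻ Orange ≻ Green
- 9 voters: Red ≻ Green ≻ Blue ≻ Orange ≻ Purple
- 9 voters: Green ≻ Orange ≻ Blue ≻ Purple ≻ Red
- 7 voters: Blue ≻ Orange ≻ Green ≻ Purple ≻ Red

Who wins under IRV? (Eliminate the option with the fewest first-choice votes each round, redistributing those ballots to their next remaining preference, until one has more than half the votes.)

Round 1: Blue 7, Purple 5, Green 9, Orange 0, Red 9. Orange eliminated.
Round 2: Blue 7, Purple 5, Green 9, Red 9. Purple eliminated.
Round 3: Blue 7, Green 9, Red 14. Blue eliminated.
Round 4: Green 16, Red 14. Green has a majority (≥16).

Green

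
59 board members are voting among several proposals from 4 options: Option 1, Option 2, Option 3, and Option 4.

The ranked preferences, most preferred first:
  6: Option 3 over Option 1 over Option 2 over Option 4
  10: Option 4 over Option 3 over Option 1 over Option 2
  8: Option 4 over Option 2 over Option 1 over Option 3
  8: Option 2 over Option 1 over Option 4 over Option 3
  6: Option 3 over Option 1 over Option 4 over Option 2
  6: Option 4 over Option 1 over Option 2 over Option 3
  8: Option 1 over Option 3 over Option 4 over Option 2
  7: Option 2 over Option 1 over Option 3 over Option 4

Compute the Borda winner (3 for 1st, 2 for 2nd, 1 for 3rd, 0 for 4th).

Option 1: 6×2 + 10×1 + 8×1 + 8×2 + 6×2 + 6×2 + 8×3 + 7×2 = 108
Option 2: 6×1 + 10×0 + 8×2 + 8×3 + 6×0 + 6×1 + 8×0 + 7×3 = 73
Option 3: 6×3 + 10×2 + 8×0 + 8×0 + 6×3 + 6×0 + 8×2 + 7×1 = 79
Option 4: 6×0 + 10×3 + 8×3 + 8×1 + 6×1 + 6×3 + 8×1 + 7×0 = 94

Option 1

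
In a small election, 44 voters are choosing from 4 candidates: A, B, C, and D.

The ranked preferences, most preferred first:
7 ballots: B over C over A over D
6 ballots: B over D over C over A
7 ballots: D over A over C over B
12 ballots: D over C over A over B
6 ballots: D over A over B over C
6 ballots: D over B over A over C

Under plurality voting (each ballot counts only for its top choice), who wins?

First-place votes: A 0, B 13, C 0, D 31.

D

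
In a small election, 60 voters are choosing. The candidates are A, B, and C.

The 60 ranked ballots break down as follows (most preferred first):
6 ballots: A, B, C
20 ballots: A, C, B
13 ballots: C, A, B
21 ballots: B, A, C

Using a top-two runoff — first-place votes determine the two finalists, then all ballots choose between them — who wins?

A

Round 1 first-place votes: A 26, B 21, C 13. A and B advance.
Runoff: A is ranked above B on 39 ballots, B above A on 21.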